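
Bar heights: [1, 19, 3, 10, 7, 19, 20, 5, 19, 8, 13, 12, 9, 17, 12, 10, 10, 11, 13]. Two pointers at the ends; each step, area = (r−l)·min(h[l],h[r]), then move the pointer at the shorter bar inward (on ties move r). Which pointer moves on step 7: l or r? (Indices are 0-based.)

r

[0,18] min(1,13)*18=18 best=18 * → l++
[1,18] min(19,13)*17=221 best=221 * → r--
[1,17] min(19,11)*16=176 best=221 → r--
[1,16] min(19,10)*15=150 best=221 → r--
[1,15] min(19,10)*14=140 best=221 → r--
[1,14] min(19,12)*13=156 best=221 → r--
[1,13] min(19,17)*12=204 best=221 → r--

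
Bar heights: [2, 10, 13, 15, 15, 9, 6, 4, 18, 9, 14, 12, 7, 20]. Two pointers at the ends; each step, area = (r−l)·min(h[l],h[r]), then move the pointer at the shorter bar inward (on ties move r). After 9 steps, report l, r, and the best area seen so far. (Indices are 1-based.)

l=10, r=14, best area=150

l=1 r=14: min(2,20)*13=26 best=26 *, l++
l=2 r=14: min(10,20)*12=120 best=120 *, l++
l=3 r=14: min(13,20)*11=143 best=143 *, l++
l=4 r=14: min(15,20)*10=150 best=150 *, l++
l=5 r=14: min(15,20)*9=135 best=150, l++
l=6 r=14: min(9,20)*8=72 best=150, l++
l=7 r=14: min(6,20)*7=42 best=150, l++
l=8 r=14: min(4,20)*6=24 best=150, l++
l=9 r=14: min(18,20)*5=90 best=150, l++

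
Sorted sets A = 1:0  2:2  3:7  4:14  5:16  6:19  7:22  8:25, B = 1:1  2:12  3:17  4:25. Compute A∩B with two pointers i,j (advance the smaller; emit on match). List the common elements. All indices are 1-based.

intersection = [25]

i=1 j=1: 0<1, i++
i=2 j=1: 2>1, j++
i=2 j=2: 2<12, i++
i=3 j=2: 7<12, i++
i=4 j=2: 14>12, j++
i=4 j=3: 14<17, i++
i=5 j=3: 16<17, i++
i=6 j=3: 19>17, j++
i=6 j=4: 19<25, i++
i=7 j=4: 22<25, i++
i=8 j=4: 25==25 emit, i++,j++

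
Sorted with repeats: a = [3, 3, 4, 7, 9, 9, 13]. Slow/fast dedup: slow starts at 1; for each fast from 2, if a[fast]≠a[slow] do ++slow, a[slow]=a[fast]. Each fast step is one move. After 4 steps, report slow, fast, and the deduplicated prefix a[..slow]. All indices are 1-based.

slow=1 fast=2: a[fast]=3=a[slow] dup, fast++
slow=1 fast=3: a[fast]=4≠a[slow]=3 write a[2]=4, slow++,fast++
slow=2 fast=4: a[fast]=7≠a[slow]=4 write a[3]=7, slow++,fast++
slow=3 fast=5: a[fast]=9≠a[slow]=7 write a[4]=9, slow++,fast++

slow=4, fast=6, prefix=[3, 4, 7, 9]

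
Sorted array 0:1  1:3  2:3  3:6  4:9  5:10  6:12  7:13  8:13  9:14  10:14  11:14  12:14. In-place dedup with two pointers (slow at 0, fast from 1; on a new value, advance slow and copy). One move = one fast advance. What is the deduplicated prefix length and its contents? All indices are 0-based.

slow=0 fast=1: a[fast]=3≠a[slow]=1 write a[1]=3, slow++,fast++
slow=1 fast=2: a[fast]=3=a[slow] dup, fast++
slow=1 fast=3: a[fast]=6≠a[slow]=3 write a[2]=6, slow++,fast++
slow=2 fast=4: a[fast]=9≠a[slow]=6 write a[3]=9, slow++,fast++
slow=3 fast=5: a[fast]=10≠a[slow]=9 write a[4]=10, slow++,fast++
slow=4 fast=6: a[fast]=12≠a[slow]=10 write a[5]=12, slow++,fast++
slow=5 fast=7: a[fast]=13≠a[slow]=12 write a[6]=13, slow++,fast++
slow=6 fast=8: a[fast]=13=a[slow] dup, fast++
slow=6 fast=9: a[fast]=14≠a[slow]=13 write a[7]=14, slow++,fast++
slow=7 fast=10: a[fast]=14=a[slow] dup, fast++
slow=7 fast=11: a[fast]=14=a[slow] dup, fast++
slow=7 fast=12: a[fast]=14=a[slow] dup, fast++

length 8; prefix = [1, 3, 6, 9, 10, 12, 13, 14]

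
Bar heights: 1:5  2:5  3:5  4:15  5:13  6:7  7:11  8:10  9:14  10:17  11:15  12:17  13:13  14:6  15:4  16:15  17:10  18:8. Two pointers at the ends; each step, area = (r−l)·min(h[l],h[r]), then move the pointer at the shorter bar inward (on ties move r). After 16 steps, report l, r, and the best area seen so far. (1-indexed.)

[1,18] min(5,8)*17=85 best=85 * → l++
[2,18] min(5,8)*16=80 best=85 → l++
[3,18] min(5,8)*15=75 best=85 → l++
[4,18] min(15,8)*14=112 best=112 * → r--
[4,17] min(15,10)*13=130 best=130 * → r--
[4,16] min(15,15)*12=180 best=180 * → r--
[4,15] min(15,4)*11=44 best=180 → r--
[4,14] min(15,6)*10=60 best=180 → r--
[4,13] min(15,13)*9=117 best=180 → r--
[4,12] min(15,17)*8=120 best=180 → l++
[5,12] min(13,17)*7=91 best=180 → l++
[6,12] min(7,17)*6=42 best=180 → l++
[7,12] min(11,17)*5=55 best=180 → l++
[8,12] min(10,17)*4=40 best=180 → l++
[9,12] min(14,17)*3=42 best=180 → l++
[10,12] min(17,17)*2=34 best=180 → r--

l=10, r=11, best area=180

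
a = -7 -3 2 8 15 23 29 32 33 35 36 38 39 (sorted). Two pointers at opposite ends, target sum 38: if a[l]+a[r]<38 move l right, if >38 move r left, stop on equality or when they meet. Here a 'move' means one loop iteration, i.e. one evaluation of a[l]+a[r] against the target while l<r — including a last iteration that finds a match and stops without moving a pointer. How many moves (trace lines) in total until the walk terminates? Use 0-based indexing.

l=0 r=12: -7+39=32 <38, l++
l=1 r=12: -3+39=36 <38, l++
l=2 r=12: 2+39=41 >38, r--
l=2 r=11: 2+38=40 >38, r--
l=2 r=10: 2+36=38, found

5 moves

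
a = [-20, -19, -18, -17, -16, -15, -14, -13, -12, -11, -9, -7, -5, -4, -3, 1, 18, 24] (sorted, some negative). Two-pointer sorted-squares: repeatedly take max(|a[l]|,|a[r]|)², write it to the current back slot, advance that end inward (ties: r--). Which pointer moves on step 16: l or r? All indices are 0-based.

l=0 r=17: |-20|<=|24| out[17]=576, r--
l=0 r=16: |-20|>|18| out[16]=400, l++
l=1 r=16: |-19|>|18| out[15]=361, l++
l=2 r=16: |-18|<=|18| out[14]=324, r--
l=2 r=15: |-18|>|1| out[13]=324, l++
l=3 r=15: |-17|>|1| out[12]=289, l++
l=4 r=15: |-16|>|1| out[11]=256, l++
l=5 r=15: |-15|>|1| out[10]=225, l++
l=6 r=15: |-14|>|1| out[9]=196, l++
l=7 r=15: |-13|>|1| out[8]=169, l++
l=8 r=15: |-12|>|1| out[7]=144, l++
l=9 r=15: |-11|>|1| out[6]=121, l++
l=10 r=15: |-9|>|1| out[5]=81, l++
l=11 r=15: |-7|>|1| out[4]=49, l++
l=12 r=15: |-5|>|1| out[3]=25, l++
l=13 r=15: |-4|>|1| out[2]=16, l++

l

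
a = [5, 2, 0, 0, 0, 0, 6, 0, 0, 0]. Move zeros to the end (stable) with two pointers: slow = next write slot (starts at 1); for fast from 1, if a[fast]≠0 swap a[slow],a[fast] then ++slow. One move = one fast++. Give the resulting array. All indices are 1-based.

(s=1,f=1) a[fast]=5≠0 swap→a[1]=5 → slow++,fast++
(s=2,f=2) a[fast]=2≠0 swap→a[2]=2 → slow++,fast++
(s=3,f=3) a[fast]=0 → fast++
(s=3,f=4) a[fast]=0 → fast++
(s=3,f=5) a[fast]=0 → fast++
(s=3,f=6) a[fast]=0 → fast++
(s=3,f=7) a[fast]=6≠0 swap→a[3]=6 → slow++,fast++
(s=4,f=8) a[fast]=0 → fast++
(s=4,f=9) a[fast]=0 → fast++
(s=4,f=10) a[fast]=0 → fast++

[5, 2, 6, 0, 0, 0, 0, 0, 0, 0]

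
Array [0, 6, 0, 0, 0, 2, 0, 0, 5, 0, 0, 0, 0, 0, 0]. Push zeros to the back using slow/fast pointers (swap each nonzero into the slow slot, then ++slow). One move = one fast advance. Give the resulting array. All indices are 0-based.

(s=0,f=0) a[fast]=0 → fast++
(s=0,f=1) a[fast]=6≠0 swap→a[0]=6 → slow++,fast++
(s=1,f=2) a[fast]=0 → fast++
(s=1,f=3) a[fast]=0 → fast++
(s=1,f=4) a[fast]=0 → fast++
(s=1,f=5) a[fast]=2≠0 swap→a[1]=2 → slow++,fast++
(s=2,f=6) a[fast]=0 → fast++
(s=2,f=7) a[fast]=0 → fast++
(s=2,f=8) a[fast]=5≠0 swap→a[2]=5 → slow++,fast++
(s=3,f=9) a[fast]=0 → fast++
(s=3,f=10) a[fast]=0 → fast++
(s=3,f=11) a[fast]=0 → fast++
(s=3,f=12) a[fast]=0 → fast++
(s=3,f=13) a[fast]=0 → fast++
(s=3,f=14) a[fast]=0 → fast++

[6, 2, 5, 0, 0, 0, 0, 0, 0, 0, 0, 0, 0, 0, 0]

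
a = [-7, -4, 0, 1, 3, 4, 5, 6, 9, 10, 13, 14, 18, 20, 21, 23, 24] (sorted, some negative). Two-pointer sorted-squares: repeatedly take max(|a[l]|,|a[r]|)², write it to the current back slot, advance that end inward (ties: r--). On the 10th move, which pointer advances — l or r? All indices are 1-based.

[1,17] |-7|<=|24| out[17]=576 → r--
[1,16] |-7|<=|23| out[16]=529 → r--
[1,15] |-7|<=|21| out[15]=441 → r--
[1,14] |-7|<=|20| out[14]=400 → r--
[1,13] |-7|<=|18| out[13]=324 → r--
[1,12] |-7|<=|14| out[12]=196 → r--
[1,11] |-7|<=|13| out[11]=169 → r--
[1,10] |-7|<=|10| out[10]=100 → r--
[1,9] |-7|<=|9| out[9]=81 → r--
[1,8] |-7|>|6| out[8]=49 → l++

l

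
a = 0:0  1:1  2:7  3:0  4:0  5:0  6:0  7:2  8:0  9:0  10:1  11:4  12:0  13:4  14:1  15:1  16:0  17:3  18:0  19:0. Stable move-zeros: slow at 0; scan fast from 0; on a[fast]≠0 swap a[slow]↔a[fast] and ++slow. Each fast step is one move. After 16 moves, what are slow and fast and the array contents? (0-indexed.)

(s=0,f=0) a[fast]=0 → fast++
(s=0,f=1) a[fast]=1≠0 swap→a[0]=1 → slow++,fast++
(s=1,f=2) a[fast]=7≠0 swap→a[1]=7 → slow++,fast++
(s=2,f=3) a[fast]=0 → fast++
(s=2,f=4) a[fast]=0 → fast++
(s=2,f=5) a[fast]=0 → fast++
(s=2,f=6) a[fast]=0 → fast++
(s=2,f=7) a[fast]=2≠0 swap→a[2]=2 → slow++,fast++
(s=3,f=8) a[fast]=0 → fast++
(s=3,f=9) a[fast]=0 → fast++
(s=3,f=10) a[fast]=1≠0 swap→a[3]=1 → slow++,fast++
(s=4,f=11) a[fast]=4≠0 swap→a[4]=4 → slow++,fast++
(s=5,f=12) a[fast]=0 → fast++
(s=5,f=13) a[fast]=4≠0 swap→a[5]=4 → slow++,fast++
(s=6,f=14) a[fast]=1≠0 swap→a[6]=1 → slow++,fast++
(s=7,f=15) a[fast]=1≠0 swap→a[7]=1 → slow++,fast++

slow=8, fast=16, a=[1, 7, 2, 1, 4, 4, 1, 1, 0, 0, 0, 0, 0, 0, 0, 0, 0, 3, 0, 0]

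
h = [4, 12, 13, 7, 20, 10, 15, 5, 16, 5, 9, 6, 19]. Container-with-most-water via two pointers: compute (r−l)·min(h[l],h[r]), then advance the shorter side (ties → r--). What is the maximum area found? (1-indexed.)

max area = 152

l=1 r=13: min(4,19)*12=48 best=48 *, l++
l=2 r=13: min(12,19)*11=132 best=132 *, l++
l=3 r=13: min(13,19)*10=130 best=132, l++
l=4 r=13: min(7,19)*9=63 best=132, l++
l=5 r=13: min(20,19)*8=152 best=152 *, r--
l=5 r=12: min(20,6)*7=42 best=152, r--
l=5 r=11: min(20,9)*6=54 best=152, r--
l=5 r=10: min(20,5)*5=25 best=152, r--
l=5 r=9: min(20,16)*4=64 best=152, r--
l=5 r=8: min(20,5)*3=15 best=152, r--
l=5 r=7: min(20,15)*2=30 best=152, r--
l=5 r=6: min(20,10)*1=10 best=152, r--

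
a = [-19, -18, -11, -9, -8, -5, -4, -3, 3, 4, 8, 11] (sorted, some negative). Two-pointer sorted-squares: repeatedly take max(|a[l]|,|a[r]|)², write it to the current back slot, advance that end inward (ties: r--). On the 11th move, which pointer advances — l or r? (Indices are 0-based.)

[0,11] |-19|>|11| out[11]=361 → l++
[1,11] |-18|>|11| out[10]=324 → l++
[2,11] |-11|<=|11| out[9]=121 → r--
[2,10] |-11|>|8| out[8]=121 → l++
[3,10] |-9|>|8| out[7]=81 → l++
[4,10] |-8|<=|8| out[6]=64 → r--
[4,9] |-8|>|4| out[5]=64 → l++
[5,9] |-5|>|4| out[4]=25 → l++
[6,9] |-4|<=|4| out[3]=16 → r--
[6,8] |-4|>|3| out[2]=16 → l++
[7,8] |-3|<=|3| out[1]=9 → r--

r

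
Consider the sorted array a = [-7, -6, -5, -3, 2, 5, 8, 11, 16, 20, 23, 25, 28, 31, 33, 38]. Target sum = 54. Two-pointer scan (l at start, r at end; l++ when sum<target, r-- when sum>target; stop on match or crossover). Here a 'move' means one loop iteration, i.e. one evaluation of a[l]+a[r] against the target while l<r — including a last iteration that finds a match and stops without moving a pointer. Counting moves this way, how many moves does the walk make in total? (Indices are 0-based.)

l=0 r=15: -7+38=31 <54, l++
l=1 r=15: -6+38=32 <54, l++
l=2 r=15: -5+38=33 <54, l++
l=3 r=15: -3+38=35 <54, l++
l=4 r=15: 2+38=40 <54, l++
l=5 r=15: 5+38=43 <54, l++
l=6 r=15: 8+38=46 <54, l++
l=7 r=15: 11+38=49 <54, l++
l=8 r=15: 16+38=54, found

9 moves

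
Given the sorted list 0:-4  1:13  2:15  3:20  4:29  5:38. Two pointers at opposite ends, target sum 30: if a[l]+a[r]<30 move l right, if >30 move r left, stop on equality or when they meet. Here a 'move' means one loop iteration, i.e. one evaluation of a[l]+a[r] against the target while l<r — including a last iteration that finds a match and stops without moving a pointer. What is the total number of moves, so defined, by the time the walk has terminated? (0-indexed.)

5 moves

l=0 r=5: -4+38=34 >30, r--
l=0 r=4: -4+29=25 <30, l++
l=1 r=4: 13+29=42 >30, r--
l=1 r=3: 13+20=33 >30, r--
l=1 r=2: 13+15=28 <30, l++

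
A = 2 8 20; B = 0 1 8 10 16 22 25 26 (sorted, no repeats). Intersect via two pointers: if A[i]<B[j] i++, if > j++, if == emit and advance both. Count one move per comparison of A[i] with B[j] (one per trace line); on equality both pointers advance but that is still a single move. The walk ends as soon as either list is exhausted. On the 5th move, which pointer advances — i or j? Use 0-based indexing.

j

[i=0,j=0] 2>0 → j++
[i=0,j=1] 2>1 → j++
[i=0,j=2] 2<8 → i++
[i=1,j=2] 8==8 emit → i++,j++
[i=2,j=3] 20>10 → j++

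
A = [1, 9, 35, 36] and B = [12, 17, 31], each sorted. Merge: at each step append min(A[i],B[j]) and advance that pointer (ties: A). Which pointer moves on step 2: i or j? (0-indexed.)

[i=0,j=0] A[i]=1<=B[j]=12 take 1 → i++
[i=1,j=0] A[i]=9<=B[j]=12 take 9 → i++

i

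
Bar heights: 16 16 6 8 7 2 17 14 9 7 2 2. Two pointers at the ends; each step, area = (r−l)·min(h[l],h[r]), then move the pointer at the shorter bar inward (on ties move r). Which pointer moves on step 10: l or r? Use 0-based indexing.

[0,11] min(16,2)*11=22 best=22 * → r--
[0,10] min(16,2)*10=20 best=22 → r--
[0,9] min(16,7)*9=63 best=63 * → r--
[0,8] min(16,9)*8=72 best=72 * → r--
[0,7] min(16,14)*7=98 best=98 * → r--
[0,6] min(16,17)*6=96 best=98 → l++
[1,6] min(16,17)*5=80 best=98 → l++
[2,6] min(6,17)*4=24 best=98 → l++
[3,6] min(8,17)*3=24 best=98 → l++
[4,6] min(7,17)*2=14 best=98 → l++

l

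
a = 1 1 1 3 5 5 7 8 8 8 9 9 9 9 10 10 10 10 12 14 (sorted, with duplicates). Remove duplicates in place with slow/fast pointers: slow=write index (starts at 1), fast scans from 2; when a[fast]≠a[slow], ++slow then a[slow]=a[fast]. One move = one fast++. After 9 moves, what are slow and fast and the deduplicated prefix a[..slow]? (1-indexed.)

slow=1 fast=2: a[fast]=1=a[slow] dup, fast++
slow=1 fast=3: a[fast]=1=a[slow] dup, fast++
slow=1 fast=4: a[fast]=3≠a[slow]=1 write a[2]=3, slow++,fast++
slow=2 fast=5: a[fast]=5≠a[slow]=3 write a[3]=5, slow++,fast++
slow=3 fast=6: a[fast]=5=a[slow] dup, fast++
slow=3 fast=7: a[fast]=7≠a[slow]=5 write a[4]=7, slow++,fast++
slow=4 fast=8: a[fast]=8≠a[slow]=7 write a[5]=8, slow++,fast++
slow=5 fast=9: a[fast]=8=a[slow] dup, fast++
slow=5 fast=10: a[fast]=8=a[slow] dup, fast++

slow=5, fast=11, prefix=[1, 3, 5, 7, 8]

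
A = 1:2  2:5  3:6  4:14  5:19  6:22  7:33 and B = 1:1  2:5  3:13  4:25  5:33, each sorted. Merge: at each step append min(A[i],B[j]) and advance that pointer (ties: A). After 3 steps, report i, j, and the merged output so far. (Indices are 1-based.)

i=1 j=1: A[i]=2>B[j]=1 take 1, j++
i=1 j=2: A[i]=2<=B[j]=5 take 2, i++
i=2 j=2: A[i]=5<=B[j]=5 take 5, i++

i=3, j=2, merged so far=[1, 2, 5]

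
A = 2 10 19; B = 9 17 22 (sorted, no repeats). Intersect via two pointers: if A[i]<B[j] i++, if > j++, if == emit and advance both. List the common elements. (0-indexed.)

[i=0,j=0] 2<9 → i++
[i=1,j=0] 10>9 → j++
[i=1,j=1] 10<17 → i++
[i=2,j=1] 19>17 → j++
[i=2,j=2] 19<22 → i++

intersection = []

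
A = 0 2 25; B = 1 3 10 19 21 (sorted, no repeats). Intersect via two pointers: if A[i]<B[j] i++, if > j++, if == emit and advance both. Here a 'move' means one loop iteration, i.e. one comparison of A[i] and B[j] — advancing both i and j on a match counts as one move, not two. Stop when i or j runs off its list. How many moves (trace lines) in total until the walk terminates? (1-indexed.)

i=1 j=1: 0<1, i++
i=2 j=1: 2>1, j++
i=2 j=2: 2<3, i++
i=3 j=2: 25>3, j++
i=3 j=3: 25>10, j++
i=3 j=4: 25>19, j++
i=3 j=5: 25>21, j++

7 moves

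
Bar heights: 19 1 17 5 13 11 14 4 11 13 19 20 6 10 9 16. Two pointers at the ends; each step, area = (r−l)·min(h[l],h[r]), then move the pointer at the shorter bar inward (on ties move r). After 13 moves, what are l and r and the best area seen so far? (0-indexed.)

l=9, r=11, best area=240

[0,15] min(19,16)*15=240 best=240 * → r--
[0,14] min(19,9)*14=126 best=240 → r--
[0,13] min(19,10)*13=130 best=240 → r--
[0,12] min(19,6)*12=72 best=240 → r--
[0,11] min(19,20)*11=209 best=240 → l++
[1,11] min(1,20)*10=10 best=240 → l++
[2,11] min(17,20)*9=153 best=240 → l++
[3,11] min(5,20)*8=40 best=240 → l++
[4,11] min(13,20)*7=91 best=240 → l++
[5,11] min(11,20)*6=66 best=240 → l++
[6,11] min(14,20)*5=70 best=240 → l++
[7,11] min(4,20)*4=16 best=240 → l++
[8,11] min(11,20)*3=33 best=240 → l++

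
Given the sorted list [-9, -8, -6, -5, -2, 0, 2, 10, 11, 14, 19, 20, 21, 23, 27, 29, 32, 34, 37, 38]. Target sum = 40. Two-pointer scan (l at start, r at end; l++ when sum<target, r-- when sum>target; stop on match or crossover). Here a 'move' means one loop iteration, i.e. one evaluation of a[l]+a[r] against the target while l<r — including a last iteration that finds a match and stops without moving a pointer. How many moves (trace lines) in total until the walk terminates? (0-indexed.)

[0,19] -9+38=29 <40 → l++
[1,19] -8+38=30 <40 → l++
[2,19] -6+38=32 <40 → l++
[3,19] -5+38=33 <40 → l++
[4,19] -2+38=36 <40 → l++
[5,19] 0+38=38 <40 → l++
[6,19] 2+38=40 → found

7 moves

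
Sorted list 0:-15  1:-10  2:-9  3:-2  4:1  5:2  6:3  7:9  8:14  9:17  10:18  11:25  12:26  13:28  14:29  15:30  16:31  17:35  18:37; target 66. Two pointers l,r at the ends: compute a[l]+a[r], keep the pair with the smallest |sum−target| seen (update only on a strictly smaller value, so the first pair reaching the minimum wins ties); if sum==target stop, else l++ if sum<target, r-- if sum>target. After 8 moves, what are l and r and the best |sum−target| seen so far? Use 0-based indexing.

l=0 r=18: -15+37=22 d=44 *, l++
l=1 r=18: -10+37=27 d=39 *, l++
l=2 r=18: -9+37=28 d=38 *, l++
l=3 r=18: -2+37=35 d=31 *, l++
l=4 r=18: 1+37=38 d=28 *, l++
l=5 r=18: 2+37=39 d=27 *, l++
l=6 r=18: 3+37=40 d=26 *, l++
l=7 r=18: 9+37=46 d=20 *, l++

l=8, r=18, best |Δ|=20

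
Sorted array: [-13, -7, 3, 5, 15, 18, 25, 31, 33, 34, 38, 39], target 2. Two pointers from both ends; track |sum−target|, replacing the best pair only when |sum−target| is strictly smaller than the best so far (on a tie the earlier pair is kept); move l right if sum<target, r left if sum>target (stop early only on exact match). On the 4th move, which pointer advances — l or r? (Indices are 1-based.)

[1,12] -13+39=26 d=24 * → r--
[1,11] -13+38=25 d=23 * → r--
[1,10] -13+34=21 d=19 * → r--
[1,9] -13+33=20 d=18 * → r--

r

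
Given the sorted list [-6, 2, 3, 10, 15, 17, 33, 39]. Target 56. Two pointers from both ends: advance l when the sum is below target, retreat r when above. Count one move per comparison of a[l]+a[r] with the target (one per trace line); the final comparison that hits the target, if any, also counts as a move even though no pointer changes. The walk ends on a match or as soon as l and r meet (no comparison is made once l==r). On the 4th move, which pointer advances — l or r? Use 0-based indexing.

l

l=0 r=7: -6+39=33 <56, l++
l=1 r=7: 2+39=41 <56, l++
l=2 r=7: 3+39=42 <56, l++
l=3 r=7: 10+39=49 <56, l++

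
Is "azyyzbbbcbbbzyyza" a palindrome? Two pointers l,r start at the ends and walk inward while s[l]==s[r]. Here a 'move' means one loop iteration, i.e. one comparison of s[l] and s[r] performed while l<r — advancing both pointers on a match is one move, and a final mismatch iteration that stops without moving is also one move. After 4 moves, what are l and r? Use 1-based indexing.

l=5, r=13

[1,17] 'a'=='a' → l++,r--
[2,16] 'z'=='z' → l++,r--
[3,15] 'y'=='y' → l++,r--
[4,14] 'y'=='y' → l++,r--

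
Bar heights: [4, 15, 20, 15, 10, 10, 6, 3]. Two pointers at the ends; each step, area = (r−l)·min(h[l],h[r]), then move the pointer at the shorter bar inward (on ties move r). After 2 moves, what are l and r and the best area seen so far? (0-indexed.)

l=0 r=7: min(4,3)*7=21 best=21 *, r--
l=0 r=6: min(4,6)*6=24 best=24 *, l++

l=1, r=6, best area=24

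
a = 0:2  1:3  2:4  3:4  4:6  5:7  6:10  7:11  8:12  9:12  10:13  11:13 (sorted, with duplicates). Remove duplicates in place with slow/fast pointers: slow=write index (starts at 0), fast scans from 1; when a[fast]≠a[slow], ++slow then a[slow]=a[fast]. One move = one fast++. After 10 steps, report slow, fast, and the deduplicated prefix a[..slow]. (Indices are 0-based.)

slow=8, fast=11, prefix=[2, 3, 4, 6, 7, 10, 11, 12, 13]

(s=0,f=1) a[fast]=3≠a[slow]=2 write a[1]=3 → slow++,fast++
(s=1,f=2) a[fast]=4≠a[slow]=3 write a[2]=4 → slow++,fast++
(s=2,f=3) a[fast]=4=a[slow] dup → fast++
(s=2,f=4) a[fast]=6≠a[slow]=4 write a[3]=6 → slow++,fast++
(s=3,f=5) a[fast]=7≠a[slow]=6 write a[4]=7 → slow++,fast++
(s=4,f=6) a[fast]=10≠a[slow]=7 write a[5]=10 → slow++,fast++
(s=5,f=7) a[fast]=11≠a[slow]=10 write a[6]=11 → slow++,fast++
(s=6,f=8) a[fast]=12≠a[slow]=11 write a[7]=12 → slow++,fast++
(s=7,f=9) a[fast]=12=a[slow] dup → fast++
(s=7,f=10) a[fast]=13≠a[slow]=12 write a[8]=13 → slow++,fast++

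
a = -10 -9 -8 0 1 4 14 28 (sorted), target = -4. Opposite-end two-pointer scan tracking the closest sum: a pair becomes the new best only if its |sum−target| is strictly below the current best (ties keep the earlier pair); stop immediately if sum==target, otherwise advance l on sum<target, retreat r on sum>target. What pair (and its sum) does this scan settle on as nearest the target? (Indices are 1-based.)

pair (-8, 4) with sum -4 (|Δ|=0)

l=1 r=8: -10+28=18 d=22 *, r--
l=1 r=7: -10+14=4 d=8 *, r--
l=1 r=6: -10+4=-6 d=2 *, l++
l=2 r=6: -9+4=-5 d=1 *, l++
l=3 r=6: -8+4=-4 d=0 *, stop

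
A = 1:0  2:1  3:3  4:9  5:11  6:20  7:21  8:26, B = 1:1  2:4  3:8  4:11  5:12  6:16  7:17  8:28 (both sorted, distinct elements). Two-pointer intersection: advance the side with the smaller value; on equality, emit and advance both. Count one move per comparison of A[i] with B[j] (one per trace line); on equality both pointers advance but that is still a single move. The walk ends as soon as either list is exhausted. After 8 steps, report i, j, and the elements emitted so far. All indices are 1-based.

i=6, j=6, emitted=[1, 11]

[i=1,j=1] 0<1 → i++
[i=2,j=1] 1==1 emit → i++,j++
[i=3,j=2] 3<4 → i++
[i=4,j=2] 9>4 → j++
[i=4,j=3] 9>8 → j++
[i=4,j=4] 9<11 → i++
[i=5,j=4] 11==11 emit → i++,j++
[i=6,j=5] 20>12 → j++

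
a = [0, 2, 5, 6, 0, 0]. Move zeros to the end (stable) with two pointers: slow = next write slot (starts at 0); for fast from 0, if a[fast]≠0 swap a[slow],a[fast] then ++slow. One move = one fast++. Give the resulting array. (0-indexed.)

[2, 5, 6, 0, 0, 0]

slow=0 fast=0: a[fast]=0, fast++
slow=0 fast=1: a[fast]=2≠0 swap→a[0]=2, slow++,fast++
slow=1 fast=2: a[fast]=5≠0 swap→a[1]=5, slow++,fast++
slow=2 fast=3: a[fast]=6≠0 swap→a[2]=6, slow++,fast++
slow=3 fast=4: a[fast]=0, fast++
slow=3 fast=5: a[fast]=0, fast++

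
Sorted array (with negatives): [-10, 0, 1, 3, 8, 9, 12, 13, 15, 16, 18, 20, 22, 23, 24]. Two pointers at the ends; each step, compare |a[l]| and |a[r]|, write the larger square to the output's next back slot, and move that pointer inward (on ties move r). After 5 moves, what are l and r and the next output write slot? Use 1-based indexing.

l=1, r=10, next write slot=10

[1,15] |-10|<=|24| out[15]=576 → r--
[1,14] |-10|<=|23| out[14]=529 → r--
[1,13] |-10|<=|22| out[13]=484 → r--
[1,12] |-10|<=|20| out[12]=400 → r--
[1,11] |-10|<=|18| out[11]=324 → r--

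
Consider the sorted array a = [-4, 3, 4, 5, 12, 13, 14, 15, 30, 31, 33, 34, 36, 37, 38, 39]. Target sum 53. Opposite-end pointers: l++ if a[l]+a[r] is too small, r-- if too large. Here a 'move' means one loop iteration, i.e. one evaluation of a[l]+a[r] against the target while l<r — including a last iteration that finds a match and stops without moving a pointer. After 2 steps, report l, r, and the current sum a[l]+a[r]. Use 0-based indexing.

[0,15] -4+39=35 <53 → l++
[1,15] 3+39=42 <53 → l++

l=2, r=15, sum=43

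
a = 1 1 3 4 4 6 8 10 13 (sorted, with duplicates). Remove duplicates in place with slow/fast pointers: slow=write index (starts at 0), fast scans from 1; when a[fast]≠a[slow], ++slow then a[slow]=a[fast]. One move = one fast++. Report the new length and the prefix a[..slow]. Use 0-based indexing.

slow=0 fast=1: a[fast]=1=a[slow] dup, fast++
slow=0 fast=2: a[fast]=3≠a[slow]=1 write a[1]=3, slow++,fast++
slow=1 fast=3: a[fast]=4≠a[slow]=3 write a[2]=4, slow++,fast++
slow=2 fast=4: a[fast]=4=a[slow] dup, fast++
slow=2 fast=5: a[fast]=6≠a[slow]=4 write a[3]=6, slow++,fast++
slow=3 fast=6: a[fast]=8≠a[slow]=6 write a[4]=8, slow++,fast++
slow=4 fast=7: a[fast]=10≠a[slow]=8 write a[5]=10, slow++,fast++
slow=5 fast=8: a[fast]=13≠a[slow]=10 write a[6]=13, slow++,fast++

length 7; prefix = [1, 3, 4, 6, 8, 10, 13]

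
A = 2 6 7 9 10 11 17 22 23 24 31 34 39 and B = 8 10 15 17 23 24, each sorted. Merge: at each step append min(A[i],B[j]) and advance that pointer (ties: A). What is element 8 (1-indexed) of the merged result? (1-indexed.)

merged[8] = 11

[i=1,j=1] A[i]=2<=B[j]=8 take 2 → i++
[i=2,j=1] A[i]=6<=B[j]=8 take 6 → i++
[i=3,j=1] A[i]=7<=B[j]=8 take 7 → i++
[i=4,j=1] A[i]=9>B[j]=8 take 8 → j++
[i=4,j=2] A[i]=9<=B[j]=10 take 9 → i++
[i=5,j=2] A[i]=10<=B[j]=10 take 10 → i++
[i=6,j=2] A[i]=11>B[j]=10 take 10 → j++
[i=6,j=3] A[i]=11<=B[j]=15 take 11 → i++
[i=7,j=3] A[i]=17>B[j]=15 take 15 → j++
[i=7,j=4] A[i]=17<=B[j]=17 take 17 → i++
[i=8,j=4] A[i]=22>B[j]=17 take 17 → j++
[i=8,j=5] A[i]=22<=B[j]=23 take 22 → i++
[i=9,j=5] A[i]=23<=B[j]=23 take 23 → i++
[i=10,j=5] A[i]=24>B[j]=23 take 23 → j++
[i=10,j=6] A[i]=24<=B[j]=24 take 24 → i++
[i=11,j=6] A[i]=31>B[j]=24 take 24 → j++
[i=11,j=7] B done, take A[i]=31 → i++
[i=12,j=7] B done, take A[i]=34 → i++
[i=13,j=7] B done, take A[i]=39 → i++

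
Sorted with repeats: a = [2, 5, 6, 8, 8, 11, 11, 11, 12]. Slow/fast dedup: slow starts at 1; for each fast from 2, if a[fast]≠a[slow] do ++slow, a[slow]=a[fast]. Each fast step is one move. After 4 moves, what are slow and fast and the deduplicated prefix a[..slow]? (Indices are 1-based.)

slow=1 fast=2: a[fast]=5≠a[slow]=2 write a[2]=5, slow++,fast++
slow=2 fast=3: a[fast]=6≠a[slow]=5 write a[3]=6, slow++,fast++
slow=3 fast=4: a[fast]=8≠a[slow]=6 write a[4]=8, slow++,fast++
slow=4 fast=5: a[fast]=8=a[slow] dup, fast++

slow=4, fast=6, prefix=[2, 5, 6, 8]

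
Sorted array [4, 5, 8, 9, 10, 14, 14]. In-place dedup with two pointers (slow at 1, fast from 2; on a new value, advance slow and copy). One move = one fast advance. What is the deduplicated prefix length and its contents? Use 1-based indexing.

length 6; prefix = [4, 5, 8, 9, 10, 14]

slow=1 fast=2: a[fast]=5≠a[slow]=4 write a[2]=5, slow++,fast++
slow=2 fast=3: a[fast]=8≠a[slow]=5 write a[3]=8, slow++,fast++
slow=3 fast=4: a[fast]=9≠a[slow]=8 write a[4]=9, slow++,fast++
slow=4 fast=5: a[fast]=10≠a[slow]=9 write a[5]=10, slow++,fast++
slow=5 fast=6: a[fast]=14≠a[slow]=10 write a[6]=14, slow++,fast++
slow=6 fast=7: a[fast]=14=a[slow] dup, fast++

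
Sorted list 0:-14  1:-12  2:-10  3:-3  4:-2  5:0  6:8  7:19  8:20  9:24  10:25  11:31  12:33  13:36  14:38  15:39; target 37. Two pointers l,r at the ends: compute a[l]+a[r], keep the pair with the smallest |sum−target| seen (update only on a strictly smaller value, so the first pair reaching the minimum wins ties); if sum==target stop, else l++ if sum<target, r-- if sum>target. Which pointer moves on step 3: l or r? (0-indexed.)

l

[0,15] -14+39=25 d=12 * → l++
[1,15] -12+39=27 d=10 * → l++
[2,15] -10+39=29 d=8 * → l++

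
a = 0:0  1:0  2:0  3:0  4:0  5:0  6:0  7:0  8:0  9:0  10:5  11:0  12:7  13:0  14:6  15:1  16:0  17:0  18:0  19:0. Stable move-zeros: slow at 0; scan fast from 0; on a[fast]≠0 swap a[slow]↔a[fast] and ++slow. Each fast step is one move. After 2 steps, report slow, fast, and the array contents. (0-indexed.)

slow=0, fast=2, a=[0, 0, 0, 0, 0, 0, 0, 0, 0, 0, 5, 0, 7, 0, 6, 1, 0, 0, 0, 0]

slow=0 fast=0: a[fast]=0, fast++
slow=0 fast=1: a[fast]=0, fast++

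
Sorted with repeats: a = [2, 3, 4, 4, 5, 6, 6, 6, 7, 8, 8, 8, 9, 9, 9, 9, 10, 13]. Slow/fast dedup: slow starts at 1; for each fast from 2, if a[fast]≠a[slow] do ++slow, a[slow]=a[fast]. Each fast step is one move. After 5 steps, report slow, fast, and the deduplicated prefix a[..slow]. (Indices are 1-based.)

slow=5, fast=7, prefix=[2, 3, 4, 5, 6]

slow=1 fast=2: a[fast]=3≠a[slow]=2 write a[2]=3, slow++,fast++
slow=2 fast=3: a[fast]=4≠a[slow]=3 write a[3]=4, slow++,fast++
slow=3 fast=4: a[fast]=4=a[slow] dup, fast++
slow=3 fast=5: a[fast]=5≠a[slow]=4 write a[4]=5, slow++,fast++
slow=4 fast=6: a[fast]=6≠a[slow]=5 write a[5]=6, slow++,fast++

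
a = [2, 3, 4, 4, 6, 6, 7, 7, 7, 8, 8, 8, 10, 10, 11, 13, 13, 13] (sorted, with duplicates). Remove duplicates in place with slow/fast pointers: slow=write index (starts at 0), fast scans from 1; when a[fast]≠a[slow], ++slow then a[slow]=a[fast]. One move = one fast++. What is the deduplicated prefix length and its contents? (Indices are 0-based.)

slow=0 fast=1: a[fast]=3≠a[slow]=2 write a[1]=3, slow++,fast++
slow=1 fast=2: a[fast]=4≠a[slow]=3 write a[2]=4, slow++,fast++
slow=2 fast=3: a[fast]=4=a[slow] dup, fast++
slow=2 fast=4: a[fast]=6≠a[slow]=4 write a[3]=6, slow++,fast++
slow=3 fast=5: a[fast]=6=a[slow] dup, fast++
slow=3 fast=6: a[fast]=7≠a[slow]=6 write a[4]=7, slow++,fast++
slow=4 fast=7: a[fast]=7=a[slow] dup, fast++
slow=4 fast=8: a[fast]=7=a[slow] dup, fast++
slow=4 fast=9: a[fast]=8≠a[slow]=7 write a[5]=8, slow++,fast++
slow=5 fast=10: a[fast]=8=a[slow] dup, fast++
slow=5 fast=11: a[fast]=8=a[slow] dup, fast++
slow=5 fast=12: a[fast]=10≠a[slow]=8 write a[6]=10, slow++,fast++
slow=6 fast=13: a[fast]=10=a[slow] dup, fast++
slow=6 fast=14: a[fast]=11≠a[slow]=10 write a[7]=11, slow++,fast++
slow=7 fast=15: a[fast]=13≠a[slow]=11 write a[8]=13, slow++,fast++
slow=8 fast=16: a[fast]=13=a[slow] dup, fast++
slow=8 fast=17: a[fast]=13=a[slow] dup, fast++

length 9; prefix = [2, 3, 4, 6, 7, 8, 10, 11, 13]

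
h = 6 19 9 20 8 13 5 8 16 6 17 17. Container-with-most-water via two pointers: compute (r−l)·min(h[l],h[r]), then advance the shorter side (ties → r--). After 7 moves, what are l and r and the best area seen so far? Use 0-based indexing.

l=1, r=5, best area=170

[0,11] min(6,17)*11=66 best=66 * → l++
[1,11] min(19,17)*10=170 best=170 * → r--
[1,10] min(19,17)*9=153 best=170 → r--
[1,9] min(19,6)*8=48 best=170 → r--
[1,8] min(19,16)*7=112 best=170 → r--
[1,7] min(19,8)*6=48 best=170 → r--
[1,6] min(19,5)*5=25 best=170 → r--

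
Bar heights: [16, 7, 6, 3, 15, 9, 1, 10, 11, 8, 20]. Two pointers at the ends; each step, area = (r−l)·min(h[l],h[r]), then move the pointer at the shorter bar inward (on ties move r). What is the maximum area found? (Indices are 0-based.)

[0,10] min(16,20)*10=160 best=160 * → l++
[1,10] min(7,20)*9=63 best=160 → l++
[2,10] min(6,20)*8=48 best=160 → l++
[3,10] min(3,20)*7=21 best=160 → l++
[4,10] min(15,20)*6=90 best=160 → l++
[5,10] min(9,20)*5=45 best=160 → l++
[6,10] min(1,20)*4=4 best=160 → l++
[7,10] min(10,20)*3=30 best=160 → l++
[8,10] min(11,20)*2=22 best=160 → l++
[9,10] min(8,20)*1=8 best=160 → l++

max area = 160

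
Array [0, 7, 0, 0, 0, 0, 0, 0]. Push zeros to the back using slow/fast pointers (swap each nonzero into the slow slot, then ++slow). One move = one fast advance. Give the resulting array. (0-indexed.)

[7, 0, 0, 0, 0, 0, 0, 0]

slow=0 fast=0: a[fast]=0, fast++
slow=0 fast=1: a[fast]=7≠0 swap→a[0]=7, slow++,fast++
slow=1 fast=2: a[fast]=0, fast++
slow=1 fast=3: a[fast]=0, fast++
slow=1 fast=4: a[fast]=0, fast++
slow=1 fast=5: a[fast]=0, fast++
slow=1 fast=6: a[fast]=0, fast++
slow=1 fast=7: a[fast]=0, fast++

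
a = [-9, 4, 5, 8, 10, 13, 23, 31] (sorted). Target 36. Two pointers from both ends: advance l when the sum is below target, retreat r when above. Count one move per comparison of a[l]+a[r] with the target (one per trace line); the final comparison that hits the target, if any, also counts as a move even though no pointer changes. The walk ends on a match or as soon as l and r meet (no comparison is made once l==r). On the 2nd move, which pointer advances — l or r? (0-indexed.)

l=0 r=7: -9+31=22 <36, l++
l=1 r=7: 4+31=35 <36, l++

l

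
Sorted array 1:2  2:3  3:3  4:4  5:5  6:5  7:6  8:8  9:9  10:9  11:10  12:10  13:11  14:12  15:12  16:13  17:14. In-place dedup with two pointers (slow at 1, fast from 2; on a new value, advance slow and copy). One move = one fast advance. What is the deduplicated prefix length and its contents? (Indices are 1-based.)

length 12; prefix = [2, 3, 4, 5, 6, 8, 9, 10, 11, 12, 13, 14]

slow=1 fast=2: a[fast]=3≠a[slow]=2 write a[2]=3, slow++,fast++
slow=2 fast=3: a[fast]=3=a[slow] dup, fast++
slow=2 fast=4: a[fast]=4≠a[slow]=3 write a[3]=4, slow++,fast++
slow=3 fast=5: a[fast]=5≠a[slow]=4 write a[4]=5, slow++,fast++
slow=4 fast=6: a[fast]=5=a[slow] dup, fast++
slow=4 fast=7: a[fast]=6≠a[slow]=5 write a[5]=6, slow++,fast++
slow=5 fast=8: a[fast]=8≠a[slow]=6 write a[6]=8, slow++,fast++
slow=6 fast=9: a[fast]=9≠a[slow]=8 write a[7]=9, slow++,fast++
slow=7 fast=10: a[fast]=9=a[slow] dup, fast++
slow=7 fast=11: a[fast]=10≠a[slow]=9 write a[8]=10, slow++,fast++
slow=8 fast=12: a[fast]=10=a[slow] dup, fast++
slow=8 fast=13: a[fast]=11≠a[slow]=10 write a[9]=11, slow++,fast++
slow=9 fast=14: a[fast]=12≠a[slow]=11 write a[10]=12, slow++,fast++
slow=10 fast=15: a[fast]=12=a[slow] dup, fast++
slow=10 fast=16: a[fast]=13≠a[slow]=12 write a[11]=13, slow++,fast++
slow=11 fast=17: a[fast]=14≠a[slow]=13 write a[12]=14, slow++,fast++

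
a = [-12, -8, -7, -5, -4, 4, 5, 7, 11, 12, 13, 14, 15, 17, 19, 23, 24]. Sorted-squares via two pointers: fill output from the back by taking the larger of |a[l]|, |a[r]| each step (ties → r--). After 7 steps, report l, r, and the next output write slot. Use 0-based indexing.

l=0, r=9, next write slot=9

l=0 r=16: |-12|<=|24| out[16]=576, r--
l=0 r=15: |-12|<=|23| out[15]=529, r--
l=0 r=14: |-12|<=|19| out[14]=361, r--
l=0 r=13: |-12|<=|17| out[13]=289, r--
l=0 r=12: |-12|<=|15| out[12]=225, r--
l=0 r=11: |-12|<=|14| out[11]=196, r--
l=0 r=10: |-12|<=|13| out[10]=169, r--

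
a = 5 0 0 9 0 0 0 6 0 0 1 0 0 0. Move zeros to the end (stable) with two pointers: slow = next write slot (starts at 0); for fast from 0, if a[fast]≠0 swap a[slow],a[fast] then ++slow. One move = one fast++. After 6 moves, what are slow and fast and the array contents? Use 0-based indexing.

slow=0 fast=0: a[fast]=5≠0 swap→a[0]=5, slow++,fast++
slow=1 fast=1: a[fast]=0, fast++
slow=1 fast=2: a[fast]=0, fast++
slow=1 fast=3: a[fast]=9≠0 swap→a[1]=9, slow++,fast++
slow=2 fast=4: a[fast]=0, fast++
slow=2 fast=5: a[fast]=0, fast++

slow=2, fast=6, a=[5, 9, 0, 0, 0, 0, 0, 6, 0, 0, 1, 0, 0, 0]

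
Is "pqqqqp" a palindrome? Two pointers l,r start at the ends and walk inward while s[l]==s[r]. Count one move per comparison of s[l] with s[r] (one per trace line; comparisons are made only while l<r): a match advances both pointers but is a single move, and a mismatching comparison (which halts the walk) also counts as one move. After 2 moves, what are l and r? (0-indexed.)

l=2, r=3

l=0 r=5: 'p'=='p', l++,r--
l=1 r=4: 'q'=='q', l++,r--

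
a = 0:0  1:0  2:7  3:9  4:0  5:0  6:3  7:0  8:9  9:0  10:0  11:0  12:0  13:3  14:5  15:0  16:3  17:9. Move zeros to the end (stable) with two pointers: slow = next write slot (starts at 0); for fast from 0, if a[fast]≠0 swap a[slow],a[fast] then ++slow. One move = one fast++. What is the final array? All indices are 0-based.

(s=0,f=0) a[fast]=0 → fast++
(s=0,f=1) a[fast]=0 → fast++
(s=0,f=2) a[fast]=7≠0 swap→a[0]=7 → slow++,fast++
(s=1,f=3) a[fast]=9≠0 swap→a[1]=9 → slow++,fast++
(s=2,f=4) a[fast]=0 → fast++
(s=2,f=5) a[fast]=0 → fast++
(s=2,f=6) a[fast]=3≠0 swap→a[2]=3 → slow++,fast++
(s=3,f=7) a[fast]=0 → fast++
(s=3,f=8) a[fast]=9≠0 swap→a[3]=9 → slow++,fast++
(s=4,f=9) a[fast]=0 → fast++
(s=4,f=10) a[fast]=0 → fast++
(s=4,f=11) a[fast]=0 → fast++
(s=4,f=12) a[fast]=0 → fast++
(s=4,f=13) a[fast]=3≠0 swap→a[4]=3 → slow++,fast++
(s=5,f=14) a[fast]=5≠0 swap→a[5]=5 → slow++,fast++
(s=6,f=15) a[fast]=0 → fast++
(s=6,f=16) a[fast]=3≠0 swap→a[6]=3 → slow++,fast++
(s=7,f=17) a[fast]=9≠0 swap→a[7]=9 → slow++,fast++

[7, 9, 3, 9, 3, 5, 3, 9, 0, 0, 0, 0, 0, 0, 0, 0, 0, 0]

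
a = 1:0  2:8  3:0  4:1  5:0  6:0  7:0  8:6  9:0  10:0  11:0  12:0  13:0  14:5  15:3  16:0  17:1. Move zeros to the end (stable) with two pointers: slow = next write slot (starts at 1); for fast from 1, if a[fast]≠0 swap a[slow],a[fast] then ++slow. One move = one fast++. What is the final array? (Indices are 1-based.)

(s=1,f=1) a[fast]=0 → fast++
(s=1,f=2) a[fast]=8≠0 swap→a[1]=8 → slow++,fast++
(s=2,f=3) a[fast]=0 → fast++
(s=2,f=4) a[fast]=1≠0 swap→a[2]=1 → slow++,fast++
(s=3,f=5) a[fast]=0 → fast++
(s=3,f=6) a[fast]=0 → fast++
(s=3,f=7) a[fast]=0 → fast++
(s=3,f=8) a[fast]=6≠0 swap→a[3]=6 → slow++,fast++
(s=4,f=9) a[fast]=0 → fast++
(s=4,f=10) a[fast]=0 → fast++
(s=4,f=11) a[fast]=0 → fast++
(s=4,f=12) a[fast]=0 → fast++
(s=4,f=13) a[fast]=0 → fast++
(s=4,f=14) a[fast]=5≠0 swap→a[4]=5 → slow++,fast++
(s=5,f=15) a[fast]=3≠0 swap→a[5]=3 → slow++,fast++
(s=6,f=16) a[fast]=0 → fast++
(s=6,f=17) a[fast]=1≠0 swap→a[6]=1 → slow++,fast++

[8, 1, 6, 5, 3, 1, 0, 0, 0, 0, 0, 0, 0, 0, 0, 0, 0]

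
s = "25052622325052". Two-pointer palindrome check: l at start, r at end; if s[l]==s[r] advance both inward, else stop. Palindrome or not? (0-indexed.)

[0,13] '2'=='2' → l++,r--
[1,12] '5'=='5' → l++,r--
[2,11] '0'=='0' → l++,r--
[3,10] '5'=='5' → l++,r--
[4,9] '2'=='2' → l++,r--
[5,8] '6'!='3' → stop

not a palindrome (mismatch at 5,8)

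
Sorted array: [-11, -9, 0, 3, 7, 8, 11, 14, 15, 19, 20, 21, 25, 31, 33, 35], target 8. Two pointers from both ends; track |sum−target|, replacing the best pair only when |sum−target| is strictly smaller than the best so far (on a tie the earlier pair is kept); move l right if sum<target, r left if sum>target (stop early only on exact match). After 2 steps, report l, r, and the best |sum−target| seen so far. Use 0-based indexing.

l=0, r=13, best |Δ|=14

[0,15] -11+35=24 d=16 * → r--
[0,14] -11+33=22 d=14 * → r--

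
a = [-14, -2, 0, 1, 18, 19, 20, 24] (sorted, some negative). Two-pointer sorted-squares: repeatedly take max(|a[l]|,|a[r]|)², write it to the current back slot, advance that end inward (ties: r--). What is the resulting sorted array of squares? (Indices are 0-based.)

[0, 1, 4, 196, 324, 361, 400, 576]

l=0 r=7: |-14|<=|24| out[7]=576, r--
l=0 r=6: |-14|<=|20| out[6]=400, r--
l=0 r=5: |-14|<=|19| out[5]=361, r--
l=0 r=4: |-14|<=|18| out[4]=324, r--
l=0 r=3: |-14|>|1| out[3]=196, l++
l=1 r=3: |-2|>|1| out[2]=4, l++
l=2 r=3: |0|<=|1| out[1]=1, r--
l=2 r=2: |0|<=|0| out[0]=0, r--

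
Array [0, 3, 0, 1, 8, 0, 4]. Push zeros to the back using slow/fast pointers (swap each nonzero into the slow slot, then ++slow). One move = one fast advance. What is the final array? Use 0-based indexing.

[3, 1, 8, 4, 0, 0, 0]

slow=0 fast=0: a[fast]=0, fast++
slow=0 fast=1: a[fast]=3≠0 swap→a[0]=3, slow++,fast++
slow=1 fast=2: a[fast]=0, fast++
slow=1 fast=3: a[fast]=1≠0 swap→a[1]=1, slow++,fast++
slow=2 fast=4: a[fast]=8≠0 swap→a[2]=8, slow++,fast++
slow=3 fast=5: a[fast]=0, fast++
slow=3 fast=6: a[fast]=4≠0 swap→a[3]=4, slow++,fast++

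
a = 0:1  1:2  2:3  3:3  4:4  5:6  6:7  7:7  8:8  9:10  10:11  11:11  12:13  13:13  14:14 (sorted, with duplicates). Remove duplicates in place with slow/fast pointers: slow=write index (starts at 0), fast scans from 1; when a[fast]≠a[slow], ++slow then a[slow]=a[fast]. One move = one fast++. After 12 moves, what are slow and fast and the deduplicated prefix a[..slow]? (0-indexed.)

slow=9, fast=13, prefix=[1, 2, 3, 4, 6, 7, 8, 10, 11, 13]

(s=0,f=1) a[fast]=2≠a[slow]=1 write a[1]=2 → slow++,fast++
(s=1,f=2) a[fast]=3≠a[slow]=2 write a[2]=3 → slow++,fast++
(s=2,f=3) a[fast]=3=a[slow] dup → fast++
(s=2,f=4) a[fast]=4≠a[slow]=3 write a[3]=4 → slow++,fast++
(s=3,f=5) a[fast]=6≠a[slow]=4 write a[4]=6 → slow++,fast++
(s=4,f=6) a[fast]=7≠a[slow]=6 write a[5]=7 → slow++,fast++
(s=5,f=7) a[fast]=7=a[slow] dup → fast++
(s=5,f=8) a[fast]=8≠a[slow]=7 write a[6]=8 → slow++,fast++
(s=6,f=9) a[fast]=10≠a[slow]=8 write a[7]=10 → slow++,fast++
(s=7,f=10) a[fast]=11≠a[slow]=10 write a[8]=11 → slow++,fast++
(s=8,f=11) a[fast]=11=a[slow] dup → fast++
(s=8,f=12) a[fast]=13≠a[slow]=11 write a[9]=13 → slow++,fast++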